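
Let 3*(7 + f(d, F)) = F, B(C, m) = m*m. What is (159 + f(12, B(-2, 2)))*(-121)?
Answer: -55660/3 ≈ -18553.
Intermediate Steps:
B(C, m) = m²
f(d, F) = -7 + F/3
(159 + f(12, B(-2, 2)))*(-121) = (159 + (-7 + (⅓)*2²))*(-121) = (159 + (-7 + (⅓)*4))*(-121) = (159 + (-7 + 4/3))*(-121) = (159 - 17/3)*(-121) = (460/3)*(-121) = -55660/3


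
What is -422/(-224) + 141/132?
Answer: 3637/1232 ≈ 2.9521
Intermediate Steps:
-422/(-224) + 141/132 = -422*(-1/224) + 141*(1/132) = 211/112 + 47/44 = 3637/1232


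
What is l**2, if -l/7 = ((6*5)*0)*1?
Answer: 0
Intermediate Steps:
l = 0 (l = -7*(6*5)*0 = -7*30*0 = -0 = -7*0 = 0)
l**2 = 0**2 = 0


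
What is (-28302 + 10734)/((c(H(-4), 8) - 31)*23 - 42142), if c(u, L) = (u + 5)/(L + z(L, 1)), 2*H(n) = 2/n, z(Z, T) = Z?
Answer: 1124352/2742283 ≈ 0.41001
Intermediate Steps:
H(n) = 1/n (H(n) = (2/n)/2 = 1/n)
c(u, L) = (5 + u)/(2*L) (c(u, L) = (u + 5)/(L + L) = (5 + u)/((2*L)) = (5 + u)*(1/(2*L)) = (5 + u)/(2*L))
(-28302 + 10734)/((c(H(-4), 8) - 31)*23 - 42142) = (-28302 + 10734)/(((½)*(5 + 1/(-4))/8 - 31)*23 - 42142) = -17568/(((½)*(⅛)*(5 - ¼) - 31)*23 - 42142) = -17568/(((½)*(⅛)*(19/4) - 31)*23 - 42142) = -17568/((19/64 - 31)*23 - 42142) = -17568/(-1965/64*23 - 42142) = -17568/(-45195/64 - 42142) = -17568/(-2742283/64) = -17568*(-64/2742283) = 1124352/2742283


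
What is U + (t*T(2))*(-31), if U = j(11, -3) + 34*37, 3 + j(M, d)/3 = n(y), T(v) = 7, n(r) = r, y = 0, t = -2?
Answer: 1683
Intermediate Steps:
j(M, d) = -9 (j(M, d) = -9 + 3*0 = -9 + 0 = -9)
U = 1249 (U = -9 + 34*37 = -9 + 1258 = 1249)
U + (t*T(2))*(-31) = 1249 - 2*7*(-31) = 1249 - 14*(-31) = 1249 + 434 = 1683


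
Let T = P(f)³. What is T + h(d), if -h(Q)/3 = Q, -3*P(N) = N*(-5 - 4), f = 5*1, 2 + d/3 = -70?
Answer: 4023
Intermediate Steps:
d = -216 (d = -6 + 3*(-70) = -6 - 210 = -216)
f = 5
P(N) = 3*N (P(N) = -N*(-5 - 4)/3 = -N*(-9)/3 = -(-3)*N = 3*N)
h(Q) = -3*Q
T = 3375 (T = (3*5)³ = 15³ = 3375)
T + h(d) = 3375 - 3*(-216) = 3375 + 648 = 4023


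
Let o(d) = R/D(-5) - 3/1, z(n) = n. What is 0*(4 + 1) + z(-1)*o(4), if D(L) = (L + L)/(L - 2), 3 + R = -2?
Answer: 13/2 ≈ 6.5000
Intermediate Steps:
R = -5 (R = -3 - 2 = -5)
D(L) = 2*L/(-2 + L) (D(L) = (2*L)/(-2 + L) = 2*L/(-2 + L))
o(d) = -13/2 (o(d) = -5/(2*(-5)/(-2 - 5)) - 3/1 = -5/(2*(-5)/(-7)) - 3*1 = -5/(2*(-5)*(-⅐)) - 3 = -5/10/7 - 3 = -5*7/10 - 3 = -7/2 - 3 = -13/2)
0*(4 + 1) + z(-1)*o(4) = 0*(4 + 1) - 1*(-13/2) = 0*5 + 13/2 = 0 + 13/2 = 13/2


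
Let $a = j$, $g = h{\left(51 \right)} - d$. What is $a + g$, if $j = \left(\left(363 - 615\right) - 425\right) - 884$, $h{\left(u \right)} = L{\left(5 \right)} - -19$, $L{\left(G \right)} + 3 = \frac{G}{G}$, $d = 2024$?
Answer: $-3568$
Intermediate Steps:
$L{\left(G \right)} = -2$ ($L{\left(G \right)} = -3 + \frac{G}{G} = -3 + 1 = -2$)
$h{\left(u \right)} = 17$ ($h{\left(u \right)} = -2 - -19 = -2 + 19 = 17$)
$g = -2007$ ($g = 17 - 2024 = -2007$)
$j = -1561$ ($j = \left(-252 - 425\right) - 884 = -677 - 884 = -1561$)
$a = -1561$
$a + g = -1561 - 2007 = -3568$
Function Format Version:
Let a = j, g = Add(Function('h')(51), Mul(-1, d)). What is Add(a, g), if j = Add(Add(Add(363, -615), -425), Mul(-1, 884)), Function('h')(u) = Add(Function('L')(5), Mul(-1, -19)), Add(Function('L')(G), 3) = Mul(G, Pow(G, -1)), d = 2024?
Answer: -3568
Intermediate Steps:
Function('L')(G) = -2 (Function('L')(G) = Add(-3, Mul(G, Pow(G, -1))) = Add(-3, 1) = -2)
Function('h')(u) = 17 (Function('h')(u) = Add(-2, Mul(-1, -19)) = Add(-2, 19) = 17)
g = -2007 (g = Add(17, Mul(-1, 2024)) = Add(17, -2024) = -2007)
j = -1561 (j = Add(Add(-252, -425), -884) = Add(-677, -884) = -1561)
a = -1561
Add(a, g) = Add(-1561, -2007) = -3568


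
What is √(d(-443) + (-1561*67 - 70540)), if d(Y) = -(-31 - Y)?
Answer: I*√175539 ≈ 418.97*I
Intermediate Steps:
d(Y) = 31 + Y
√(d(-443) + (-1561*67 - 70540)) = √((31 - 443) + (-1561*67 - 70540)) = √(-412 + (-104587 - 70540)) = √(-412 - 175127) = √(-175539) = I*√175539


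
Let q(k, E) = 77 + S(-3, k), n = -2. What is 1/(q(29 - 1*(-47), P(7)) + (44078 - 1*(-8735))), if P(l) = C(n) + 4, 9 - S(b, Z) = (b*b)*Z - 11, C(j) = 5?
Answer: 1/52226 ≈ 1.9148e-5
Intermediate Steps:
S(b, Z) = 20 - Z*b**2 (S(b, Z) = 9 - ((b*b)*Z - 11) = 9 - (b**2*Z - 11) = 9 - (Z*b**2 - 11) = 9 - (-11 + Z*b**2) = 9 + (11 - Z*b**2) = 20 - Z*b**2)
P(l) = 9 (P(l) = 5 + 4 = 9)
q(k, E) = 97 - 9*k (q(k, E) = 77 + (20 - 1*k*(-3)**2) = 77 + (20 - 1*k*9) = 77 + (20 - 9*k) = 97 - 9*k)
1/(q(29 - 1*(-47), P(7)) + (44078 - 1*(-8735))) = 1/((97 - 9*(29 - 1*(-47))) + (44078 - 1*(-8735))) = 1/((97 - 9*(29 + 47)) + (44078 + 8735)) = 1/((97 - 9*76) + 52813) = 1/((97 - 684) + 52813) = 1/(-587 + 52813) = 1/52226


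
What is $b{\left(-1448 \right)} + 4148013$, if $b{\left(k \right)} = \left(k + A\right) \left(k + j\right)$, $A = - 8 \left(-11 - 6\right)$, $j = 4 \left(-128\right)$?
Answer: $6719533$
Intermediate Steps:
$j = -512$
$A = 136$ ($A = - 8 \left(-11 - 6\right) = \left(-8\right) \left(-17\right) = 136$)
$b{\left(k \right)} = \left(-512 + k\right) \left(136 + k\right)$ ($b{\left(k \right)} = \left(k + 136\right) \left(k - 512\right) = \left(136 + k\right) \left(-512 + k\right) = \left(-512 + k\right) \left(136 + k\right)$)
$b{\left(-1448 \right)} + 4148013 = \left(-69632 + \left(-1448\right)^{2} - -544448\right) + 4148013 = \left(-69632 + 2096704 + 544448\right) + 4148013 = 2571520 + 4148013 = 6719533$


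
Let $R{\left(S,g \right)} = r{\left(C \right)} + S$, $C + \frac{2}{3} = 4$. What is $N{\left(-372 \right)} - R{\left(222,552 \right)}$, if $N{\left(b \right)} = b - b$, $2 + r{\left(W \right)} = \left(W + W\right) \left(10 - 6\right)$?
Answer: $- \frac{740}{3} \approx -246.67$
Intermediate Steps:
$C = \frac{10}{3}$ ($C = - \frac{2}{3} + 4 = \frac{10}{3} \approx 3.3333$)
$r{\left(W \right)} = -2 + 8 W$ ($r{\left(W \right)} = -2 + \left(W + W\right) \left(10 - 6\right) = -2 + 2 W 4 = -2 + 8 W$)
$N{\left(b \right)} = 0$
$R{\left(S,g \right)} = \frac{74}{3} + S$ ($R{\left(S,g \right)} = \left(-2 + 8 \cdot \frac{10}{3}\right) + S = \left(-2 + \frac{80}{3}\right) + S = \frac{74}{3} + S$)
$N{\left(-372 \right)} - R{\left(222,552 \right)} = 0 - \left(\frac{74}{3} + 222\right) = 0 - \frac{740}{3} = - \frac{740}{3}$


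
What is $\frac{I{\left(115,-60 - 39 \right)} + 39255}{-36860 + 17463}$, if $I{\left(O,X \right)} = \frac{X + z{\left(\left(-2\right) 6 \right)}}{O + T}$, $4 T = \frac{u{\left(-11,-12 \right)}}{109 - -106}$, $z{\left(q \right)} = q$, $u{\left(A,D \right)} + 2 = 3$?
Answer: $- \frac{34975345}{17282727} \approx -2.0237$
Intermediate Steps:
$u{\left(A,D \right)} = 1$ ($u{\left(A,D \right)} = -2 + 3 = 1$)
$T = \frac{1}{860}$ ($T = \frac{1 \frac{1}{109 - -106}}{4} = \frac{1 \frac{1}{109 + 106}}{4} = \frac{1 \cdot \frac{1}{215}}{4} = \frac{1}{4} \cdot \frac{1}{215} = \frac{1}{860} \approx 0.0011628$)
$I{\left(O,X \right)} = \frac{-12 + X}{\frac{1}{860} + O}$ ($I{\left(O,X \right)} = \frac{X - 12}{O + \frac{1}{860}} = \frac{X - 12}{\frac{1}{860} + O} = \frac{-12 + X}{\frac{1}{860} + O}$)
$\frac{I{\left(115,-60 - 39 \right)} + 39255}{-36860 + 17463} = \frac{\frac{860 \left(-12 - 99\right)}{1 + 860 \cdot 115} + 39255}{-36860 + 17463} = \frac{\frac{860 \left(-12 - 99\right)}{1 + 98900} + 39255}{-19397} = \left(860 \cdot \frac{1}{98901} \left(-111\right) + 39255\right) \left(- \frac{1}{19397}\right) = \left(- \frac{860}{891} + 39255\right) \left(- \frac{1}{19397}\right) = \frac{34975345}{891} \left(- \frac{1}{19397}\right) = - \frac{34975345}{17282727}$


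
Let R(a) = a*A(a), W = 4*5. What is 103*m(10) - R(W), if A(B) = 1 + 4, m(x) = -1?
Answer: -203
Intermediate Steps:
A(B) = 5
W = 20
R(a) = 5*a (R(a) = a*5 = 5*a)
103*m(10) - R(W) = 103*(-1) - 5*20 = -103 - 1*100 = -103 - 100 = -203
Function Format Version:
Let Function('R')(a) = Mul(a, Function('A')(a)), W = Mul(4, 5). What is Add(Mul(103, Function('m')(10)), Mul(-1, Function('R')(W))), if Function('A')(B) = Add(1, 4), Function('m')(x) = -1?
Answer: -203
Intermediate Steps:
Function('A')(B) = 5
W = 20
Function('R')(a) = Mul(5, a) (Function('R')(a) = Mul(a, 5) = Mul(5, a))
Add(Mul(103, Function('m')(10)), Mul(-1, Function('R')(W))) = Add(Mul(103, -1), Mul(-1, Mul(5, 20))) = Add(-103, Mul(-1, 100)) = Add(-103, -100) = -203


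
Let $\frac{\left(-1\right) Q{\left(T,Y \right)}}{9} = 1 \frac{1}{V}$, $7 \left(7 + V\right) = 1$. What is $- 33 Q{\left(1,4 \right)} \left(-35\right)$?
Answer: $\frac{24255}{16} \approx 1515.9$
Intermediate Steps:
$V = - \frac{48}{7}$ ($V = -7 + \frac{1}{7} \cdot 1 = -7 + \frac{1}{7} = - \frac{48}{7} \approx -6.8571$)
$Q{\left(T,Y \right)} = \frac{21}{16}$ ($Q{\left(T,Y \right)} = - 9 \cdot 1 \frac{1}{- \frac{48}{7}} = - 9 \cdot 1 \left(- \frac{7}{48}\right) = \left(-9\right) \left(- \frac{7}{48}\right) = \frac{21}{16}$)
$- 33 Q{\left(1,4 \right)} \left(-35\right) = \left(-33\right) \frac{21}{16} \left(-35\right) = \left(- \frac{693}{16}\right) \left(-35\right) = \frac{24255}{16}$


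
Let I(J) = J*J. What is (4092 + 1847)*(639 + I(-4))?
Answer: 3890045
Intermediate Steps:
I(J) = J**2
(4092 + 1847)*(639 + I(-4)) = (4092 + 1847)*(639 + (-4)**2) = 5939*(639 + 16) = 5939*655 = 3890045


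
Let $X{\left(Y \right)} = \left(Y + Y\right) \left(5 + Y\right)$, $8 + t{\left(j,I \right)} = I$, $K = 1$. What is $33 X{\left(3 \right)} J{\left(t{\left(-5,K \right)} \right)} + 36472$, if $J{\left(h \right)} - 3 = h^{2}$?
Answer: $118840$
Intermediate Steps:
$t{\left(j,I \right)} = -8 + I$
$X{\left(Y \right)} = 2 Y \left(5 + Y\right)$
$J{\left(h \right)} = 3 + h^{2}$
$33 X{\left(3 \right)} J{\left(t{\left(-5,K \right)} \right)} + 36472 = 33 \cdot 2 \cdot 3 \left(5 + 3\right) \left(3 + \left(-8 + 1\right)^{2}\right) + 36472 = 33 \cdot 2 \cdot 3 \cdot 8 \left(3 + \left(-7\right)^{2}\right) + 36472 = 33 \cdot 48 \left(3 + 49\right) + 36472 = 1584 \cdot 52 + 36472 = 82368 + 36472 = 118840$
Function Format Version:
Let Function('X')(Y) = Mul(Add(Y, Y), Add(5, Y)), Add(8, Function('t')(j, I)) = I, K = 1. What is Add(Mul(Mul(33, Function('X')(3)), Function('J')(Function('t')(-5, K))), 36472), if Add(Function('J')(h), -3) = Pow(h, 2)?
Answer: 118840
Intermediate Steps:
Function('t')(j, I) = Add(-8, I)
Function('X')(Y) = Mul(2, Y, Add(5, Y)) (Function('X')(Y) = Mul(Mul(2, Y), Add(5, Y)) = Mul(2, Y, Add(5, Y)))
Function('J')(h) = Add(3, Pow(h, 2))
Add(Mul(Mul(33, Function('X')(3)), Function('J')(Function('t')(-5, K))), 36472) = Add(Mul(Mul(33, Mul(2, 3, Add(5, 3))), Add(3, Pow(Add(-8, 1), 2))), 36472) = Add(Mul(Mul(33, Mul(2, 3, 8)), Add(3, Pow(-7, 2))), 36472) = Add(Mul(Mul(33, 48), Add(3, 49)), 36472) = Add(Mul(1584, 52), 36472) = Add(82368, 36472) = 118840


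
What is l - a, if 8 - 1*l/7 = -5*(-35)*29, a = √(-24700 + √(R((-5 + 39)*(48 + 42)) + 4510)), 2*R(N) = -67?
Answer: -35469 - I*√(98800 - 2*√17906)/2 ≈ -35469.0 - 156.95*I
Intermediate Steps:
R(N) = -67/2 (R(N) = (½)*(-67) = -67/2)
a = √(-24700 + √17906/2) (a = √(-24700 + √(-67/2 + 4510)) = √(-24700 + √(8953/2)) = √(-24700 + √17906/2) ≈ 156.95*I)
l = -35469 (l = 56 - 7*(-5*(-35))*29 = 56 - 1225*29 = 56 - 7*5075 = 56 - 35525 = -35469)
l - a = -35469 - √(-98800 + 2*√17906)/2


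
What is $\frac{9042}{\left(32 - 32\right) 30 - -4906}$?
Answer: $\frac{411}{223} \approx 1.8431$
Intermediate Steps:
$\frac{9042}{\left(32 - 32\right) 30 - -4906} = \frac{9042}{0 \cdot 30 + 4906} = \frac{9042}{0 + 4906} = \frac{9042}{4906} = 9042 \cdot \frac{1}{4906} = \frac{411}{223}$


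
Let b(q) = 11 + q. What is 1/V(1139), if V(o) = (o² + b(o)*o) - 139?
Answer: 1/2607032 ≈ 3.8358e-7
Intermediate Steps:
V(o) = -139 + o² + o*(11 + o) (V(o) = (o² + (11 + o)*o) - 139 = (o² + o*(11 + o)) - 139 = -139 + o² + o*(11 + o))
1/V(1139) = 1/(-139 + 1139² + 1139*(11 + 1139)) = 1/(-139 + 1297321 + 1139*1150) = 1/(-139 + 1297321 + 1309850) = 1/2607032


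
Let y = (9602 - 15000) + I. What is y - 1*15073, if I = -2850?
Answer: -23321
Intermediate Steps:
y = -8248 (y = (9602 - 15000) - 2850 = -5398 - 2850 = -8248)
y - 1*15073 = -8248 - 1*15073 = -8248 - 15073 = -23321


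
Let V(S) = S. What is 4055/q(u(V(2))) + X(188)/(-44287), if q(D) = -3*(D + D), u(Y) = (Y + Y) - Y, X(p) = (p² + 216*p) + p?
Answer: -180497465/531444 ≈ -339.64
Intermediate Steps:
X(p) = p² + 217*p
u(Y) = Y (u(Y) = 2*Y - Y = Y)
q(D) = -6*D
4055/q(u(V(2))) + X(188)/(-44287) = 4055/((-6*2)) + (188*(217 + 188))/(-44287) = 4055/(-12) + (188*405)*(-1/44287) = 4055*(-1/12) + 76140*(-1/44287) = -4055/12 - 76140/44287 = -180497465/531444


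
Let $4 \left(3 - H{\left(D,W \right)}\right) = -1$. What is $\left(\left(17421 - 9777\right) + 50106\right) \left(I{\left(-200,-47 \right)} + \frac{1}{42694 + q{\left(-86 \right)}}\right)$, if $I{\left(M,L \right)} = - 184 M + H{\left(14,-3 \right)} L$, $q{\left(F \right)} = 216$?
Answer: $\frac{2594680272525}{1226} \approx 2.1164 \cdot 10^{9}$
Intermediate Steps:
$H{\left(D,W \right)} = \frac{13}{4}$ ($H{\left(D,W \right)} = 3 - - \frac{1}{4} = 3 + \frac{1}{4} = \frac{13}{4}$)
$I{\left(M,L \right)} = - 184 M + \frac{13 L}{4}$
$\left(\left(17421 - 9777\right) + 50106\right) \left(I{\left(-200,-47 \right)} + \frac{1}{42694 + q{\left(-86 \right)}}\right) = \left(\left(17421 - 9777\right) + 50106\right) \left(\left(\left(-184\right) \left(-200\right) + \frac{13}{4} \left(-47\right)\right) + \frac{1}{42694 + 216}\right) = \left(\left(17421 - 9777\right) + 50106\right) \left(\left(36800 - \frac{611}{4}\right) + \frac{1}{42910}\right) = \left(7644 + 50106\right) \left(\frac{146589}{4} + \frac{1}{42910}\right) = 57750 \cdot \frac{3145066997}{85820} = \frac{2594680272525}{1226}$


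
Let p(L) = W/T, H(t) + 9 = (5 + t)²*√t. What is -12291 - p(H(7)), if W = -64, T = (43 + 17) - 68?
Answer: -12299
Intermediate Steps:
T = -8 (T = 60 - 68 = -8)
H(t) = -9 + √t*(5 + t)² (H(t) = -9 + (5 + t)²*√t = -9 + √t*(5 + t)²)
p(L) = 8 (p(L) = -64/(-8) = -64*(-⅛) = 8)
-12291 - p(H(7)) = -12291 - 1*8 = -12291 - 8 = -12299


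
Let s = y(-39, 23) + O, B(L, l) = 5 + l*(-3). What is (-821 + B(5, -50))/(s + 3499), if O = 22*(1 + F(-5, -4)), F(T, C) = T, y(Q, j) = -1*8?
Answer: -666/3403 ≈ -0.19571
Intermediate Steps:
y(Q, j) = -8
B(L, l) = 5 - 3*l
O = -88 (O = 22*(1 - 5) = 22*(-4) = -88)
s = -96 (s = -8 - 88 = -96)
(-821 + B(5, -50))/(s + 3499) = (-821 + (5 - 3*(-50)))/(-96 + 3499) = (-821 + (5 + 150))/3403 = (-821 + 155)*(1/3403) = -666*1/3403 = -666/3403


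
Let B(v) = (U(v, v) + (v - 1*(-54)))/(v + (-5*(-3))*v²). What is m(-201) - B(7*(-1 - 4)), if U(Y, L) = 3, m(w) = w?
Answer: -1843181/9170 ≈ -201.00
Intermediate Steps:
B(v) = (57 + v)/(v + 15*v²) (B(v) = (3 + (v - 1*(-54)))/(v + (-5*(-3))*v²) = (3 + (v + 54))/(v + 15*v²) = (3 + (54 + v))/(v + 15*v²) = (57 + v)/(v + 15*v²))
m(-201) - B(7*(-1 - 4)) = -201 - (57 + 7*(-1 - 4))/((7*(-1 - 4))*(1 + 15*(7*(-1 - 4)))) = -201 - (57 + 7*(-5))/((7*(-5))*(1 + 15*(7*(-5)))) = -201 - (57 - 35)/((-35)*(1 + 15*(-35))) = -201 - (-1)*22/(35*(1 - 525)) = -201 - (-1)*22/(35*(-524)) = -201 - (-1)*(-1)*22/(35*524) = -201 - 1*11/9170 = -201 - 11/9170 = -1843181/9170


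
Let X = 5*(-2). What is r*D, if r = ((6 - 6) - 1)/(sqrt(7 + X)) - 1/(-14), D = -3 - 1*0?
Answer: -3/14 - I*sqrt(3) ≈ -0.21429 - 1.732*I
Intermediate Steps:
X = -10
D = -3 (D = -3 + 0 = -3)
r = 1/14 + I*sqrt(3)/3 (r = ((6 - 6) - 1)/(sqrt(7 - 10)) - 1/(-14) = (0 - 1)/(sqrt(-3)) - 1*(-1/14) = -1/(I*sqrt(3)) + 1/14 = -(-1)*I*sqrt(3)/3 + 1/14 = I*sqrt(3)/3 + 1/14 = 1/14 + I*sqrt(3)/3 ≈ 0.071429 + 0.57735*I)
r*D = (1/14 + I*sqrt(3)/3)*(-3) = -3/14 - I*sqrt(3)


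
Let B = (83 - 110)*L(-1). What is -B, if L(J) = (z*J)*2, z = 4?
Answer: -216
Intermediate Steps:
L(J) = 8*J (L(J) = (4*J)*2 = 8*J)
B = 216 (B = (83 - 110)*(8*(-1)) = -27*(-8) = 216)
-B = -1*216 = -216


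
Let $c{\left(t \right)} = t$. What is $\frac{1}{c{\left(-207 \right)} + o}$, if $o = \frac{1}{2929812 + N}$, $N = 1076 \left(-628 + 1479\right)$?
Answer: $- \frac{3845488}{796016015} \approx -0.0048309$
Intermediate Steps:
$N = 915676$ ($N = 1076 \cdot 851 = 915676$)
$o = \frac{1}{3845488}$ ($o = \frac{1}{2929812 + 915676} = \frac{1}{3845488} \approx 2.6004 \cdot 10^{-7}$)
$\frac{1}{c{\left(-207 \right)} + o} = \frac{1}{-207 + \frac{1}{3845488}} = \frac{1}{- \frac{796016015}{3845488}} = - \frac{3845488}{796016015}$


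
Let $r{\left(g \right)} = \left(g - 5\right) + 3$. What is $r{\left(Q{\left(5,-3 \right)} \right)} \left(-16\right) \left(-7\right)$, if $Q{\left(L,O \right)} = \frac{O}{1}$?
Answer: $-560$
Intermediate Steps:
$Q{\left(L,O \right)} = O$ ($Q{\left(L,O \right)} = O 1 = O$)
$r{\left(g \right)} = -2 + g$ ($r{\left(g \right)} = \left(-5 + g\right) + 3 = -2 + g$)
$r{\left(Q{\left(5,-3 \right)} \right)} \left(-16\right) \left(-7\right) = \left(-2 - 3\right) \left(-16\right) \left(-7\right) = \left(-5\right) \left(-16\right) \left(-7\right) = 80 \left(-7\right) = -560$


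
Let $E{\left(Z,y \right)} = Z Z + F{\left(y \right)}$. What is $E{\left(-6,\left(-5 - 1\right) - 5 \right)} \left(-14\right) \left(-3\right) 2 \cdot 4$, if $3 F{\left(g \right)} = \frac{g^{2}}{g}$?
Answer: $10864$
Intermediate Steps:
$F{\left(g \right)} = \frac{g}{3}$ ($F{\left(g \right)} = \frac{\frac{1}{g} g^{2}}{3} = \frac{g}{3}$)
$E{\left(Z,y \right)} = Z^{2} + \frac{y}{3}$ ($E{\left(Z,y \right)} = Z Z + \frac{y}{3} = Z^{2} + \frac{y}{3}$)
$E{\left(-6,\left(-5 - 1\right) - 5 \right)} \left(-14\right) \left(-3\right) 2 \cdot 4 = \left(\left(-6\right)^{2} + \frac{\left(-5 - 1\right) - 5}{3}\right) \left(-14\right) \left(-3\right) 2 \cdot 4 = \left(36 + \frac{-6 - 5}{3}\right) \left(-14\right) \left(\left(-6\right) 4\right) = \left(36 + \frac{1}{3} \left(-11\right)\right) \left(-14\right) \left(-24\right) = \left(36 - \frac{11}{3}\right) \left(-14\right) \left(-24\right) = \frac{97}{3} \left(-14\right) \left(-24\right) = \left(- \frac{1358}{3}\right) \left(-24\right) = 10864$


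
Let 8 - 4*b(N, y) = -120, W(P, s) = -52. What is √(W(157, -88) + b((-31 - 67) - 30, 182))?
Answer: 2*I*√5 ≈ 4.4721*I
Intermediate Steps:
b(N, y) = 32 (b(N, y) = 2 - ¼*(-120) = 2 + 30 = 32)
√(W(157, -88) + b((-31 - 67) - 30, 182)) = √(-52 + 32) = √(-20) = 2*I*√5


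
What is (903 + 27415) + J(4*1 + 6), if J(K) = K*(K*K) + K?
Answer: 29328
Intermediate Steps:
J(K) = K + K³ (J(K) = K*K² + K = K³ + K = K + K³)
(903 + 27415) + J(4*1 + 6) = (903 + 27415) + ((4*1 + 6) + (4*1 + 6)³) = 28318 + ((4 + 6) + (4 + 6)³) = 28318 + (10 + 10³) = 28318 + (10 + 1000) = 28318 + 1010 = 29328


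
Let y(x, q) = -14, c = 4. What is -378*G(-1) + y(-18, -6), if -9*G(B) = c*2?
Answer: 322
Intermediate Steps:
G(B) = -8/9 (G(B) = -4*2/9 = -⅑*8 = -8/9)
-378*G(-1) + y(-18, -6) = -378*(-8/9) - 14 = 336 - 14 = 322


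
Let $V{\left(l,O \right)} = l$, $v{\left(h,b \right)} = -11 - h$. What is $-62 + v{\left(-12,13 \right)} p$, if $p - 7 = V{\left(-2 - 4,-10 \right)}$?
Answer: $-61$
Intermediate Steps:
$p = 1$ ($p = 7 - 6 = 1$)
$-62 + v{\left(-12,13 \right)} p = -62 + \left(-11 - -12\right) 1 = -62 + \left(-11 + 12\right) 1 = -62 + 1 \cdot 1 = -62 + 1 = -61$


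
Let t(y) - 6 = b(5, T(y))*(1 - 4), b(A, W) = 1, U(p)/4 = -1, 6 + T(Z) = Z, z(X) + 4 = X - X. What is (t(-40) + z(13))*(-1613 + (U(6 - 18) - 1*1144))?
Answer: 2761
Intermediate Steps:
z(X) = -4 (z(X) = -4 + (X - X) = -4 + 0 = -4)
T(Z) = -6 + Z
U(p) = -4 (U(p) = 4*(-1) = -4)
t(y) = 3 (t(y) = 6 + 1*(1 - 4) = 6 + 1*(-3) = 6 - 3 = 3)
(t(-40) + z(13))*(-1613 + (U(6 - 18) - 1*1144)) = (3 - 4)*(-1613 + (-4 - 1*1144)) = -(-1613 + (-4 - 1144)) = -(-1613 - 1148) = -1*(-2761) = 2761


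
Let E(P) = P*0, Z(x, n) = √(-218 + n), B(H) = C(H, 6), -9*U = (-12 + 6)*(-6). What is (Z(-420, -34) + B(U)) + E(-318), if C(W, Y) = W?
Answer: -4 + 6*I*√7 ≈ -4.0 + 15.875*I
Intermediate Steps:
U = -4 (U = -(-12 + 6)*(-6)/9 = -(-2)*(-6)/3 = -⅑*36 = -4)
B(H) = H
E(P) = 0
(Z(-420, -34) + B(U)) + E(-318) = (√(-218 - 34) - 4) + 0 = (√(-252) - 4) + 0 = (6*I*√7 - 4) + 0 = (-4 + 6*I*√7) + 0 = -4 + 6*I*√7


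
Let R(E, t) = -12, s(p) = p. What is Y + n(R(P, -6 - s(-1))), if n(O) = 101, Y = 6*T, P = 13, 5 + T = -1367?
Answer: -8131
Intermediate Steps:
T = -1372 (T = -5 - 1367 = -1372)
Y = -8232 (Y = 6*(-1372) = -8232)
Y + n(R(P, -6 - s(-1))) = -8232 + 101 = -8131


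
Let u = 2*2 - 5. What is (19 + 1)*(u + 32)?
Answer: 620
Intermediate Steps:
u = -1 (u = 4 - 5 = -1)
(19 + 1)*(u + 32) = (19 + 1)*(-1 + 32) = 20*31 = 620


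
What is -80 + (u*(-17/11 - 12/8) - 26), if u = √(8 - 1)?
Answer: -106 - 67*√7/22 ≈ -114.06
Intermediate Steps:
u = √7 ≈ 2.6458
-80 + (u*(-17/11 - 12/8) - 26) = -80 + (√7*(-17/11 - 12/8) - 26) = -80 + (√7*(-17*1/11 - 12*⅛) - 26) = -80 + (√7*(-17/11 - 3/2) - 26) = -80 + (√7*(-67/22) - 26) = -80 + (-67*√7/22 - 26) = -80 + (-26 - 67*√7/22) = -106 - 67*√7/22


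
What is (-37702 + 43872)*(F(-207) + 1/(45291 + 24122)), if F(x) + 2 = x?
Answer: -89510139720/69413 ≈ -1.2895e+6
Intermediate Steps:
F(x) = -2 + x
(-37702 + 43872)*(F(-207) + 1/(45291 + 24122)) = (-37702 + 43872)*((-2 - 207) + 1/(45291 + 24122)) = 6170*(-209 + 1/69413) = 6170*(-14507316/69413) = -89510139720/69413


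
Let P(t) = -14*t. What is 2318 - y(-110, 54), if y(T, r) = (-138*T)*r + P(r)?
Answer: -816646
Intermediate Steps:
y(T, r) = -14*r - 138*T*r (y(T, r) = (-138*T)*r - 14*r = -138*T*r - 14*r = -14*r - 138*T*r)
2318 - y(-110, 54) = 2318 - 2*54*(-7 - 69*(-110)) = 2318 - 2*54*(-7 + 7590) = 2318 - 2*54*7583 = 2318 - 1*818964 = 2318 - 818964 = -816646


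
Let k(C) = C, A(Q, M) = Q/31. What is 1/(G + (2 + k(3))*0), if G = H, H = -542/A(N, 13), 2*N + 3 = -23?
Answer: 13/16802 ≈ 0.00077372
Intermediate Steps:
N = -13 (N = -3/2 + (1/2)*(-23) = -3/2 - 23/2 = -13)
A(Q, M) = Q/31 (A(Q, M) = Q*(1/31) = Q/31)
H = 16802/13 (H = -542/((1/31)*(-13)) = -542/(-13/31) = -542*(-31/13) = 16802/13 ≈ 1292.5)
G = 16802/13 ≈ 1292.5
1/(G + (2 + k(3))*0) = 1/(16802/13 + (2 + 3)*0) = 1/(16802/13 + 5*0) = 1/(16802/13 + 0) = 1/(16802/13) = 13/16802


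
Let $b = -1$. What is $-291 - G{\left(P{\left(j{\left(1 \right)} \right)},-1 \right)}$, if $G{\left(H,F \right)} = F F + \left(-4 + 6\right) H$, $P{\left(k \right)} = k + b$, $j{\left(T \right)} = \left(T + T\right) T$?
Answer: $-294$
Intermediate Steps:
$j{\left(T \right)} = 2 T^{2}$ ($j{\left(T \right)} = 2 T T = 2 T^{2}$)
$P{\left(k \right)} = -1 + k$ ($P{\left(k \right)} = k - 1 = -1 + k$)
$G{\left(H,F \right)} = F^{2} + 2 H$
$-291 - G{\left(P{\left(j{\left(1 \right)} \right)},-1 \right)} = -291 - \left(\left(-1\right)^{2} + 2 \left(-1 + 2 \cdot 1^{2}\right)\right) = -291 - \left(1 + 2 \left(-1 + 2 \cdot 1\right)\right) = -291 - \left(1 + 2 \left(-1 + 2\right)\right) = -291 - \left(1 + 2 \cdot 1\right) = -291 - \left(1 + 2\right) = -291 - 3 = -294$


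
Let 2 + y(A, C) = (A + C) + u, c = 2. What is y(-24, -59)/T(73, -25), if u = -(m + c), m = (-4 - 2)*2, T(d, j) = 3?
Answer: -25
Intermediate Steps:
m = -12 (m = -6*2 = -12)
u = 10 (u = -(-12 + 2) = -1*(-10) = 10)
y(A, C) = 8 + A + C (y(A, C) = -2 + ((A + C) + 10) = -2 + (10 + A + C) = 8 + A + C)
y(-24, -59)/T(73, -25) = (8 - 24 - 59)/3 = -75*1/3 = -25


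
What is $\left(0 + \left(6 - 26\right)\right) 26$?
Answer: $-520$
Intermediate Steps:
$\left(0 + \left(6 - 26\right)\right) 26 = \left(0 - 20\right) 26 = \left(-20\right) 26 = -520$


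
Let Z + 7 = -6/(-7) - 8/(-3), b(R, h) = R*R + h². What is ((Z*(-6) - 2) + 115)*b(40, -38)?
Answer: 2852228/7 ≈ 4.0746e+5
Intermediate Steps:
b(R, h) = R² + h²
Z = -73/21 (Z = -7 + (-6/(-7) - 8/(-3)) = -7 + (-6*(-⅐) - 8*(-⅓)) = -7 + (6/7 + 8/3) = -7 + 74/21 = -73/21 ≈ -3.4762)
((Z*(-6) - 2) + 115)*b(40, -38) = ((-73/21*(-6) - 2) + 115)*(40² + (-38)²) = ((146/7 - 2) + 115)*(1600 + 1444) = (132/7 + 115)*3044 = (937/7)*3044 = 2852228/7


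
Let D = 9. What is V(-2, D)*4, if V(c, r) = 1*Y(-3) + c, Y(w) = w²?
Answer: 28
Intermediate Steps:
V(c, r) = 9 + c (V(c, r) = 1*(-3)² + c = 1*9 + c = 9 + c)
V(-2, D)*4 = (9 - 2)*4 = 7*4 = 28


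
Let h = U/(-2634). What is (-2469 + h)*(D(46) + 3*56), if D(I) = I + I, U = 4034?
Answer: -845959400/1317 ≈ -6.4234e+5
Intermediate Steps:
D(I) = 2*I
h = -2017/1317 (h = 4034/(-2634) = 4034*(-1/2634) = -2017/1317 ≈ -1.5315)
(-2469 + h)*(D(46) + 3*56) = (-2469 - 2017/1317)*(2*46 + 3*56) = -3253690*(92 + 168)/1317 = -3253690/1317*260 = -845959400/1317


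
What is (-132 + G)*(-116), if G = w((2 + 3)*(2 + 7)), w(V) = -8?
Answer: 16240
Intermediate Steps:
G = -8
(-132 + G)*(-116) = (-132 - 8)*(-116) = -140*(-116) = 16240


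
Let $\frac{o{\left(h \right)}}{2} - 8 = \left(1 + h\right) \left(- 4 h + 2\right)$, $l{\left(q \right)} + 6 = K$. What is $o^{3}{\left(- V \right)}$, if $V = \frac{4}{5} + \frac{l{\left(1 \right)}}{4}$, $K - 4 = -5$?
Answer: $\frac{90518849}{125000} \approx 724.15$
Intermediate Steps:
$K = -1$ ($K = 4 - 5 = -1$)
$l{\left(q \right)} = -7$ ($l{\left(q \right)} = -6 - 1 = -7$)
$V = - \frac{19}{20}$ ($V = \frac{4}{5} - \frac{7}{4} = - \frac{19}{20} \approx -0.95$)
$o{\left(h \right)} = 16 + 2 \left(1 + h\right) \left(2 - 4 h\right)$ ($o{\left(h \right)} = 16 + 2 \left(1 + h\right) \left(- 4 h + 2\right) = 16 + 2 \left(1 + h\right) \left(2 - 4 h\right)$)
$o^{3}{\left(- V \right)} = \left(20 - 8 \left(\left(-1\right) \left(- \frac{19}{20}\right)\right)^{2} - 4 \left(\left(-1\right) \left(- \frac{19}{20}\right)\right)\right)^{3} = \left(20 - 8 \left(\frac{19}{20}\right)^{2} - \frac{19}{5}\right)^{3} = \left(20 - \frac{361}{50} - \frac{19}{5}\right)^{3} = \left(\frac{449}{50}\right)^{3} = \frac{90518849}{125000}$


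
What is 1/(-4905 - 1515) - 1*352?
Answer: -2259841/6420 ≈ -352.00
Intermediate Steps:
1/(-4905 - 1515) - 1*352 = 1/(-6420) - 352 = -1/6420 - 352 = -2259841/6420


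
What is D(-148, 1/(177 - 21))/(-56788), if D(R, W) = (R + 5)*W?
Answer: 11/681456 ≈ 1.6142e-5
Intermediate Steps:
D(R, W) = W*(5 + R) (D(R, W) = (5 + R)*W = W*(5 + R))
D(-148, 1/(177 - 21))/(-56788) = ((5 - 148)/(177 - 21))/(-56788) = (-143/156)*(-1/56788) = ((1/156)*(-143))*(-1/56788) = -11/12*(-1/56788) = 11/681456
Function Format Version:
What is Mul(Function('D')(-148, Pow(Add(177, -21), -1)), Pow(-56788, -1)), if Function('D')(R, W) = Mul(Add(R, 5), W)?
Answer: Rational(11, 681456) ≈ 1.6142e-5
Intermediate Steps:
Function('D')(R, W) = Mul(W, Add(5, R)) (Function('D')(R, W) = Mul(Add(5, R), W) = Mul(W, Add(5, R)))
Mul(Function('D')(-148, Pow(Add(177, -21), -1)), Pow(-56788, -1)) = Mul(Mul(Pow(Add(177, -21), -1), Add(5, -148)), Pow(-56788, -1)) = Mul(Mul(Pow(156, -1), -143), Rational(-1, 56788)) = Mul(Mul(Rational(1, 156), -143), Rational(-1, 56788)) = Mul(Rational(-11, 12), Rational(-1, 56788)) = Rational(11, 681456)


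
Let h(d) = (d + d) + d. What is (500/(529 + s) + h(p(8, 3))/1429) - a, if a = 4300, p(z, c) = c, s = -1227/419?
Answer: -338534498371/78746474 ≈ -4299.0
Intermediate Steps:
s = -1227/419 (s = -1227*1/419 = -1227/419 ≈ -2.9284)
h(d) = 3*d (h(d) = 2*d + d = 3*d)
(500/(529 + s) + h(p(8, 3))/1429) - a = (500/(529 - 1227/419) + (3*3)/1429) - 1*4300 = (500/(220424/419) + 9*(1/1429)) - 4300 = (500*(419/220424) + 9/1429) - 4300 = (52375/55106 + 9/1429) - 4300 = 75339829/78746474 - 4300 = -338534498371/78746474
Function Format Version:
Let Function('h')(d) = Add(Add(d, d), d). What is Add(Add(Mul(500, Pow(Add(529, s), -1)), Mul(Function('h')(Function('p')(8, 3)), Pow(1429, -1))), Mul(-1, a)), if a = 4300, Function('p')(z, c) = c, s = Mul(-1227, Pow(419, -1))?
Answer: Rational(-338534498371, 78746474) ≈ -4299.0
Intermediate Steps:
s = Rational(-1227, 419) (s = Mul(-1227, Rational(1, 419)) = Rational(-1227, 419) ≈ -2.9284)
Function('h')(d) = Mul(3, d) (Function('h')(d) = Add(Mul(2, d), d) = Mul(3, d))
Add(Add(Mul(500, Pow(Add(529, s), -1)), Mul(Function('h')(Function('p')(8, 3)), Pow(1429, -1))), Mul(-1, a)) = Add(Add(Mul(500, Pow(Add(529, Rational(-1227, 419)), -1)), Mul(Mul(3, 3), Pow(1429, -1))), Mul(-1, 4300)) = Add(Add(Mul(500, Pow(Rational(220424, 419), -1)), Mul(9, Rational(1, 1429))), -4300) = Add(Add(Mul(500, Rational(419, 220424)), Rational(9, 1429)), -4300) = Add(Add(Rational(52375, 55106), Rational(9, 1429)), -4300) = Add(Rational(75339829, 78746474), -4300) = Rational(-338534498371, 78746474)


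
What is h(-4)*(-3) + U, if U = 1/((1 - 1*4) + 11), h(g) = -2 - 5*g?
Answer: -431/8 ≈ -53.875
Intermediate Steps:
U = ⅛ (U = 1/((1 - 4) + 11) = 1/(-3 + 11) = 1/8 = ⅛ ≈ 0.12500)
h(-4)*(-3) + U = (-2 - 5*(-4))*(-3) + ⅛ = (-2 + 20)*(-3) + ⅛ = 18*(-3) + ⅛ = -54 + ⅛ = -431/8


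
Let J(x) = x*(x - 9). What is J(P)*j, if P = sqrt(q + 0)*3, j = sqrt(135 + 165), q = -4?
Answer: sqrt(3)*(-360 - 540*I) ≈ -623.54 - 935.31*I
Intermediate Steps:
j = 10*sqrt(3) (j = sqrt(300) = 10*sqrt(3) ≈ 17.320)
P = 6*I (P = sqrt(-4 + 0)*3 = sqrt(-4)*3 = (2*I)*3 = 6*I ≈ 6.0*I)
J(x) = x*(-9 + x)
J(P)*j = ((6*I)*(-9 + 6*I))*(10*sqrt(3)) = (6*I*(-9 + 6*I))*(10*sqrt(3)) = 60*I*sqrt(3)*(-9 + 6*I)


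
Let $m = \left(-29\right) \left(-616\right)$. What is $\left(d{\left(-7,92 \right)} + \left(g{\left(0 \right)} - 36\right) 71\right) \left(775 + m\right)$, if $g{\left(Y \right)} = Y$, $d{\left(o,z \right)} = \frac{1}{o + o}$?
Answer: $- \frac{666996615}{14} \approx -4.7643 \cdot 10^{7}$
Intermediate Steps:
$d{\left(o,z \right)} = \frac{1}{2 o}$
$m = 17864$
$\left(d{\left(-7,92 \right)} + \left(g{\left(0 \right)} - 36\right) 71\right) \left(775 + m\right) = \left(\frac{1}{2 \left(-7\right)} + \left(0 - 36\right) 71\right) \left(775 + 17864\right) = \left(\frac{1}{2} \left(- \frac{1}{7}\right) - 2556\right) 18639 = \left(- \frac{1}{14} - 2556\right) 18639 = \left(- \frac{35785}{14}\right) 18639 = - \frac{666996615}{14}$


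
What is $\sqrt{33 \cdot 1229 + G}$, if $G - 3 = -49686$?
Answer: $39 i \sqrt{6} \approx 95.53 i$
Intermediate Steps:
$G = -49683$ ($G = 3 - 49686 = -49683$)
$\sqrt{33 \cdot 1229 + G} = \sqrt{33 \cdot 1229 - 49683} = \sqrt{40557 - 49683} = \sqrt{-9126} = 39 i \sqrt{6}$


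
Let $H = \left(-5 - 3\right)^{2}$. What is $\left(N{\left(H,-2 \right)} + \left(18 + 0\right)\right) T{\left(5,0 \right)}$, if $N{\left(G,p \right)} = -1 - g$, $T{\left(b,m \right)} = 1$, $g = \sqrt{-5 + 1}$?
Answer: $17 - 2 i \approx 17.0 - 2.0 i$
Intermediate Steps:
$g = 2 i$ ($g = \sqrt{-4} = 2 i \approx 2.0 i$)
$H = 64$ ($H = \left(-8\right)^{2} = 64$)
$N{\left(G,p \right)} = -1 - 2 i$
$\left(N{\left(H,-2 \right)} + \left(18 + 0\right)\right) T{\left(5,0 \right)} = \left(\left(-1 - 2 i\right) + \left(18 + 0\right)\right) 1 = \left(\left(-1 - 2 i\right) + 18\right) 1 = \left(17 - 2 i\right) 1 = 17 - 2 i$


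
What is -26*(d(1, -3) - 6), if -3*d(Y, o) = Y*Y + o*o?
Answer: 728/3 ≈ 242.67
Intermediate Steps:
d(Y, o) = -Y²/3 - o²/3 (d(Y, o) = -(Y*Y + o*o)/3 = -(Y² + o²)/3 = -Y²/3 - o²/3)
-26*(d(1, -3) - 6) = -26*((-⅓*1² - ⅓*(-3)²) - 6) = -26*((-⅓*1 - ⅓*9) - 6) = -26*((-⅓ - 3) - 6) = -26*(-10/3 - 6) = -26*(-28/3) = 728/3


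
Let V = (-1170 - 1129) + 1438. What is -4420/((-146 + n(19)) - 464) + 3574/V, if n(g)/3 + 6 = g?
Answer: 1764866/491631 ≈ 3.5898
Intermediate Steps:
V = -861 (V = -2299 + 1438 = -861)
n(g) = -18 + 3*g
-4420/((-146 + n(19)) - 464) + 3574/V = -4420/((-146 + (-18 + 3*19)) - 464) + 3574/(-861) = -4420/((-146 + (-18 + 57)) - 464) + 3574*(-1/861) = -4420/((-146 + 39) - 464) - 3574/861 = -4420/(-107 - 464) - 3574/861 = -4420/(-571) - 3574/861 = -4420*(-1/571) - 3574/861 = 4420/571 - 3574/861 = 1764866/491631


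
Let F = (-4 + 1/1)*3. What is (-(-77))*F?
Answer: -693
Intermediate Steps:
F = -9 (F = (-4 + 1)*3 = -3*3 = -9)
(-(-77))*F = -(-77)*(-9) = -77*(-1)*(-9) = 77*(-9) = -693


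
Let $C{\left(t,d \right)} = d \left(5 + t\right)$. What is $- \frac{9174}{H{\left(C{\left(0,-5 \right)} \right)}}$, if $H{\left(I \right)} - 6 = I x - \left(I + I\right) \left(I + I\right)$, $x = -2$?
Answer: $\frac{4587}{1222} \approx 3.7537$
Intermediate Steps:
$H{\left(I \right)} = 6 - 4 I^{2} - 2 I$ ($H{\left(I \right)} = 6 + \left(I \left(-2\right) - \left(I + I\right) \left(I + I\right)\right) = 6 - \left(2 I + 2 I 2 I\right) = 6 - \left(2 I + 4 I^{2}\right) = 6 - 4 I^{2} - 2 I$)
$- \frac{9174}{H{\left(C{\left(0,-5 \right)} \right)}} = - \frac{9174}{6 - 4 \left(- 5 \left(5 + 0\right)\right)^{2} - 2 \left(- 5 \left(5 + 0\right)\right)} = - \frac{9174}{6 - 4 \left(\left(-5\right) 5\right)^{2} - 2 \left(\left(-5\right) 5\right)} = - \frac{9174}{6 - 4 \left(-25\right)^{2} - -50} = - \frac{9174}{6 - 2500 + 50} = - \frac{9174}{-2444} = \left(-9174\right) \left(- \frac{1}{2444}\right) = \frac{4587}{1222}$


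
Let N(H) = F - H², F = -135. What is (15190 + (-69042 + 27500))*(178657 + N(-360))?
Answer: -1289192544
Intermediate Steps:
N(H) = -135 - H²
(15190 + (-69042 + 27500))*(178657 + N(-360)) = (15190 + (-69042 + 27500))*(178657 + (-135 - 1*(-360)²)) = (15190 - 41542)*(178657 + (-135 - 1*129600)) = -26352*(178657 + (-135 - 129600)) = -26352*(178657 - 129735) = -26352*48922 = -1289192544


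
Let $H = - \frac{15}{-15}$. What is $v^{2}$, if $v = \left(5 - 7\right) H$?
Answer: $4$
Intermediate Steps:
$H = 1$ ($H = \left(-15\right) \left(- \frac{1}{15}\right) = 1$)
$v = -2$ ($v = \left(5 - 7\right) 1 = \left(-2\right) 1 = -2$)
$v^{2} = \left(-2\right)^{2} = 4$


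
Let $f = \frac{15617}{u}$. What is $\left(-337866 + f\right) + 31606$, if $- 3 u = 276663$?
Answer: $- \frac{28243619077}{92221} \approx -3.0626 \cdot 10^{5}$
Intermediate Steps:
$u = -92221$ ($u = \left(- \frac{1}{3}\right) 276663 = -92221$)
$f = - \frac{15617}{92221}$ ($f = \frac{15617}{-92221} = 15617 \left(- \frac{1}{92221}\right) = - \frac{15617}{92221} \approx -0.16934$)
$\left(-337866 + f\right) + 31606 = \left(-337866 - \frac{15617}{92221}\right) + 31606 = - \frac{31158356003}{92221} + 31606 = - \frac{28243619077}{92221}$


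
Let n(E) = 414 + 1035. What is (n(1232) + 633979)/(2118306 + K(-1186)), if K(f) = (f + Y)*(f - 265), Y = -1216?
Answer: 158857/1400902 ≈ 0.11340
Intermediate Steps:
K(f) = (-1216 + f)*(-265 + f) (K(f) = (f - 1216)*(f - 265) = (-1216 + f)*(-265 + f))
n(E) = 1449
(n(1232) + 633979)/(2118306 + K(-1186)) = (1449 + 633979)/(2118306 + (322240 + (-1186)² - 1481*(-1186))) = 635428/(2118306 + (322240 + 1406596 + 1756466)) = 635428/(2118306 + 3485302) = 635428/5603608 = 635428*(1/5603608) = 158857/1400902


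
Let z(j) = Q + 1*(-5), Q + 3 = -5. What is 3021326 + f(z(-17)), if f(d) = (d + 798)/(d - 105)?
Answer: 356515683/118 ≈ 3.0213e+6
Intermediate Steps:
Q = -8 (Q = -3 - 5 = -8)
z(j) = -13 (z(j) = -8 + 1*(-5) = -8 - 5 = -13)
f(d) = (798 + d)/(-105 + d)
3021326 + f(z(-17)) = 3021326 + (798 - 13)/(-105 - 13) = 3021326 + 785/(-118) = 3021326 - 1/118*785 = 3021326 - 785/118 = 356515683/118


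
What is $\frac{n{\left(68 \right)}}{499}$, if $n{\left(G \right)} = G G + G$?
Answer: $\frac{4692}{499} \approx 9.4028$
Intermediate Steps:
$n{\left(G \right)} = G + G^{2}$ ($n{\left(G \right)} = G^{2} + G = G + G^{2}$)
$\frac{n{\left(68 \right)}}{499} = \frac{68 \left(1 + 68\right)}{499} = 68 \cdot 69 \cdot \frac{1}{499} = 4692 \cdot \frac{1}{499} = \frac{4692}{499}$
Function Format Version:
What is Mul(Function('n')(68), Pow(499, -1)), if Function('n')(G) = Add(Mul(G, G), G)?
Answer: Rational(4692, 499) ≈ 9.4028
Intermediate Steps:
Function('n')(G) = Add(G, Pow(G, 2)) (Function('n')(G) = Add(Pow(G, 2), G) = Add(G, Pow(G, 2)))
Mul(Function('n')(68), Pow(499, -1)) = Mul(Mul(68, Add(1, 68)), Pow(499, -1)) = Mul(Mul(68, 69), Rational(1, 499)) = Mul(4692, Rational(1, 499)) = Rational(4692, 499)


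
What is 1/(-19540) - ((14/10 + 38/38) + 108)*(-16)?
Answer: 6903091/3908 ≈ 1766.4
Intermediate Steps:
1/(-19540) - ((14/10 + 38/38) + 108)*(-16) = -1/19540 - ((14*(1/10) + 38*(1/38)) + 108)*(-16) = -1/19540 - ((7/5 + 1) + 108)*(-16) = -1/19540 - (12/5 + 108)*(-16) = -1/19540 - 552*(-16)/5 = -1/19540 - 1*(-8832/5) = -1/19540 + 8832/5 = 6903091/3908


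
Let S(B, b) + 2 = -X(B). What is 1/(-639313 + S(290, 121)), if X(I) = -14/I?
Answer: -145/92700668 ≈ -1.5642e-6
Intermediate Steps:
S(B, b) = -2 + 14/B (S(B, b) = -2 - (-14)/B = -2 + 14/B)
1/(-639313 + S(290, 121)) = 1/(-639313 + (-2 + 14/290)) = 1/(-639313 + (-2 + 14*(1/290))) = 1/(-639313 + (-2 + 7/145)) = 1/(-639313 - 283/145) = 1/(-92700668/145) = -145/92700668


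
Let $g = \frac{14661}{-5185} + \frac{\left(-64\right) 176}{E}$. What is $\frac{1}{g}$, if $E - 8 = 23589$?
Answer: $- \frac{122350445}{404359457} \approx -0.30258$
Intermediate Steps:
$E = 23597$ ($E = 8 + 23589 = 23597$)
$g = - \frac{404359457}{122350445}$ ($g = \frac{14661}{-5185} + \frac{\left(-64\right) 176}{23597} = 14661 \left(- \frac{1}{5185}\right) - \frac{11264}{23597} = - \frac{14661}{5185} - \frac{11264}{23597} = - \frac{404359457}{122350445} \approx -3.3049$)
$\frac{1}{g} = \frac{1}{- \frac{404359457}{122350445}} = - \frac{122350445}{404359457}$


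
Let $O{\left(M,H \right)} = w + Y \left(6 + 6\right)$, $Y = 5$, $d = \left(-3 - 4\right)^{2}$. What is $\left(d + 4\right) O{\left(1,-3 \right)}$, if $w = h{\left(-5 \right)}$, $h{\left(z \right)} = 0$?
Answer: $3180$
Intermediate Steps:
$d = 49$ ($d = \left(-7\right)^{2} = 49$)
$w = 0$
$O{\left(M,H \right)} = 60$ ($O{\left(M,H \right)} = 0 + 5 \left(6 + 6\right) = 0 + 5 \cdot 12 = 0 + 60 = 60$)
$\left(d + 4\right) O{\left(1,-3 \right)} = \left(49 + 4\right) 60 = 53 \cdot 60 = 3180$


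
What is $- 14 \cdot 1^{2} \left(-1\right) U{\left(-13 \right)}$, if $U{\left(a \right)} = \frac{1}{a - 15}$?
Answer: $- \frac{1}{2} \approx -0.5$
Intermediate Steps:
$U{\left(a \right)} = \frac{1}{-15 + a}$
$- 14 \cdot 1^{2} \left(-1\right) U{\left(-13 \right)} = \frac{- 14 \cdot 1^{2} \left(-1\right)}{-15 - 13} = \frac{\left(-14\right) 1 \left(-1\right)}{-28} = \left(-14\right) \left(-1\right) \left(- \frac{1}{28}\right) = 14 \left(- \frac{1}{28}\right) = - \frac{1}{2}$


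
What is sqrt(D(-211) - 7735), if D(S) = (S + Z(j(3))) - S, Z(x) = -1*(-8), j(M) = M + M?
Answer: I*sqrt(7727) ≈ 87.903*I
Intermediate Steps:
j(M) = 2*M
Z(x) = 8
D(S) = 8 (D(S) = (S + 8) - S = (8 + S) - S = 8)
sqrt(D(-211) - 7735) = sqrt(8 - 7735) = sqrt(-7727) = I*sqrt(7727)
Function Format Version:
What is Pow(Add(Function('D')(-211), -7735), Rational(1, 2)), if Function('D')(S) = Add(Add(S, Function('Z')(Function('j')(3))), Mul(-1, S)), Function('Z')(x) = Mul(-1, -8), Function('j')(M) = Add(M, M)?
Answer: Mul(I, Pow(7727, Rational(1, 2))) ≈ Mul(87.903, I)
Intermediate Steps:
Function('j')(M) = Mul(2, M)
Function('Z')(x) = 8
Function('D')(S) = 8 (Function('D')(S) = Add(Add(S, 8), Mul(-1, S)) = Add(Add(8, S), Mul(-1, S)) = 8)
Pow(Add(Function('D')(-211), -7735), Rational(1, 2)) = Pow(Add(8, -7735), Rational(1, 2)) = Pow(-7727, Rational(1, 2)) = Mul(I, Pow(7727, Rational(1, 2)))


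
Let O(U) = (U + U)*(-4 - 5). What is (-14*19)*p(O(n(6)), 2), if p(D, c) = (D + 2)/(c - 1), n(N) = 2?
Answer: 9044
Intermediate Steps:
O(U) = -18*U (O(U) = (2*U)*(-9) = -18*U)
p(D, c) = (2 + D)/(-1 + c)
(-14*19)*p(O(n(6)), 2) = (-14*19)*((2 - 18*2)/(-1 + 2)) = -266*(2 - 36)/1 = -266*(-34) = 9044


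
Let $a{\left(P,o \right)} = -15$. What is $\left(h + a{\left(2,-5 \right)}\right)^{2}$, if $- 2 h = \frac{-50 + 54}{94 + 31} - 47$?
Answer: $\frac{4498641}{62500} \approx 71.978$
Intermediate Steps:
$h = \frac{5871}{250}$ ($h = - \frac{\frac{-50 + 54}{94 + 31} - 47}{2} = - \frac{\frac{4}{125} - 47}{2} = \left(- \frac{1}{2}\right) \left(- \frac{5871}{125}\right) = \frac{5871}{250} \approx 23.484$)
$\left(h + a{\left(2,-5 \right)}\right)^{2} = \left(\frac{5871}{250} - 15\right)^{2} = \left(\frac{2121}{250}\right)^{2} = \frac{4498641}{62500}$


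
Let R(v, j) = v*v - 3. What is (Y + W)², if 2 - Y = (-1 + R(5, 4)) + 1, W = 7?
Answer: 169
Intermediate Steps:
R(v, j) = -3 + v² (R(v, j) = v² - 3 = -3 + v²)
Y = -20 (Y = 2 - ((-1 + (-3 + 5²)) + 1) = 2 - ((-1 + (-3 + 25)) + 1) = 2 - ((-1 + 22) + 1) = 2 - (21 + 1) = 2 - 1*22 = 2 - 22 = -20)
(Y + W)² = (-20 + 7)² = (-13)² = 169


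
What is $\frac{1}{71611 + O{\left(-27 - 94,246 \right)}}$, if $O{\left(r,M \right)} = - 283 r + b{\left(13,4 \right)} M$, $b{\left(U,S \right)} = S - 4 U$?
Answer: $\frac{1}{94046} \approx 1.0633 \cdot 10^{-5}$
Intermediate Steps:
$O{\left(r,M \right)} = - 283 r - 48 M$ ($O{\left(r,M \right)} = - 283 r + \left(4 - 52\right) M = - 283 r - 48 M$)
$\frac{1}{71611 + O{\left(-27 - 94,246 \right)}} = \frac{1}{71611 - \left(11808 + 283 \left(-27 - 94\right)\right)} = \frac{1}{71611 - -22435} = \frac{1}{71611 + \left(34243 - 11808\right)} = \frac{1}{71611 + 22435} = \frac{1}{94046}$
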